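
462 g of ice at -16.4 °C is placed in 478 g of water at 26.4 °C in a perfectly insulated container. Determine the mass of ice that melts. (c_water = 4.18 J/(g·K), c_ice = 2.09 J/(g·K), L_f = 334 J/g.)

m_melted ≈ 111 g

Water can give up m c ΔT = 478×4.18×26.4 = 52748 J before reaching 0 °C.
Warming the ice to 0 °C takes 462×2.09×16.4 = 15836 J, leaving 36913 J for melting.
Melting all 462 g of ice would need 462×334 = 154308 J.
Since 36913 < 154308 J, not all the ice melts; equilibrium is at 0 °C.
m_melt = 36913 / L_f = 110.5 g.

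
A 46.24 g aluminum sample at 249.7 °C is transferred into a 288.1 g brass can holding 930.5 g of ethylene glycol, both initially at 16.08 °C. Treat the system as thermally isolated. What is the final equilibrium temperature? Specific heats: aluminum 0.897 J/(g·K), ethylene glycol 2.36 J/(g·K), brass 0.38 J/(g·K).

T_f ≈ 20.2 °C

Net heat exchanged in the isolated system is zero:
46.24×0.897×(T − 249.7) + 930.5×2.36×(T − 16.08) + 288.1×0.38×(T − 16.08) = 0
2346.9 T = 47429
T ≈ 20.21 °C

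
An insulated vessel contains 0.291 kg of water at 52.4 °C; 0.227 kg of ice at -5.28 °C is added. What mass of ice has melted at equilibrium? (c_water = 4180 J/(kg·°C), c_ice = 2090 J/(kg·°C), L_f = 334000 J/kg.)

Water can give up m c ΔT = 0.291·4180·52.4 = 63738 J before reaching 0 °C.
Of that, 0.227·2090·5.28 = 2505 J goes to bring the ice to 0 °C, leaving 61233 J.
Fully melting the ice requires m_ice L_f = 0.227·334000 = 75818 J.
That's not enough to melt it all — equilibrium is at 0 °C with ice remaining.
m_melted·334000 = 61233  ⇒  m_melted ≈ 0.1833 kg.

m_melted ≈ 0.183 kg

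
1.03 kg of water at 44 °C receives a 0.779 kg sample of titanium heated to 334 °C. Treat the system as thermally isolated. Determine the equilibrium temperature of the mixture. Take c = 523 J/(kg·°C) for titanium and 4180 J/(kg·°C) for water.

T_f ≈ 69.1 °C

Conservation of energy gives ΣQ = 0:
0.779·523·(T − 334) + 1.03·4180·(T − 44) = 0
(407.42 + 4305.4) T = 407.42·334 + 4305.4·44
T = 325515/4712.8 ≈ 69.07 °C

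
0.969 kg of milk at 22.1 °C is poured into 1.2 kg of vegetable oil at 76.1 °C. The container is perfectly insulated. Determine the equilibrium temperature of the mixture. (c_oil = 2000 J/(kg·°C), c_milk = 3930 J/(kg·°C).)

T_f ≈ 43.0 °C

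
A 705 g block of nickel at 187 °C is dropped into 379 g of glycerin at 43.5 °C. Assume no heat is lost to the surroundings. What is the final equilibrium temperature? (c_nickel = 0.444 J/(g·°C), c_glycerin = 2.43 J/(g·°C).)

T_f ≈ 79.9 °C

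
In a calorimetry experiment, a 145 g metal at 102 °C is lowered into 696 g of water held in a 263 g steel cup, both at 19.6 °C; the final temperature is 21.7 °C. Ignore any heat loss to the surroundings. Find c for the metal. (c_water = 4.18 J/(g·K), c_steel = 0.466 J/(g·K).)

Heat gained plus heat lost sum to zero:
145×c×(21.7 − 102) + 696×4.18×(21.7 − 19.6) + 263×0.466×(21.7 − 19.6) = 0
-11644 c = -6366.9
c = -6366.9/-11644 ≈ 0.5468 J/(g·K)

c ≈ 0.547 J/(g·K)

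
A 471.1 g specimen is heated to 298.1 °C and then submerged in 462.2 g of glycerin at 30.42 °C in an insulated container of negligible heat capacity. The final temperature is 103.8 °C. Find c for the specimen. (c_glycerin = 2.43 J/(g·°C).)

m_s c (T_s − T_f) = m_glycerin c_glycerin (T_f − T_0):
471.1×c×(298.1 − 103.8) = 462.2×2.43×(103.8 − 30.42)
91535 c = 82416  ⇒  c ≈ 0.9004 J/(g·°C)

c ≈ 0.9 J/(g·°C)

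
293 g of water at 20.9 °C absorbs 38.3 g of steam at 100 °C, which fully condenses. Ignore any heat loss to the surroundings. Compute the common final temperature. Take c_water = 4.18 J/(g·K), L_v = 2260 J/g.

T_f ≈ 92.5 °C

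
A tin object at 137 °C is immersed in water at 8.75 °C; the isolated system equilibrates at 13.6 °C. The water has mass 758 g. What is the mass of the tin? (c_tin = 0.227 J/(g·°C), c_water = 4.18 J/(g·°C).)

m ≈ 549 g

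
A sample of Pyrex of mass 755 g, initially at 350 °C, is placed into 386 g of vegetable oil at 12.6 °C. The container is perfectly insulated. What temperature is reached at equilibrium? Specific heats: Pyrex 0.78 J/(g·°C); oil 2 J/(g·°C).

Taking heat into each body as positive, Σ m c ΔT = 0:
755*0.78*(T − 350) + 386*2*(T − 12.6) = 0
588.9(T − 350) + 772(T − 12.6) = 0
(588.9 + 772) T = 588.9*350 + 772*12.6
T ≈ 158.60 °C

T_f ≈ 158.6 °C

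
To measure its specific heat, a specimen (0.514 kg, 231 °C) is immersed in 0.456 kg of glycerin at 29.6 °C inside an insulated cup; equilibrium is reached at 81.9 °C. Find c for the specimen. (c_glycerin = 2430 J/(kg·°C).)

m_s c (T_s − T_f) = m_glycerin c_glycerin (T_f − T_0):
0.514×c×(231 − 81.9) = 0.456×2430×(81.9 − 29.6)
76.64 c = 57953  ⇒  c ≈ 756.2 J/(kg·°C)

c ≈ 756 J/(kg·°C)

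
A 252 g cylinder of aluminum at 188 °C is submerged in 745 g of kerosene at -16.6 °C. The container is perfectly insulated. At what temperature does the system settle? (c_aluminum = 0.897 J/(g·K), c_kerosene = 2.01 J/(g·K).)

Heat gained plus heat lost sum to zero:
252·0.897·(T − 188) + 745·2.01·(T − (-16.6)) = 0
226.04(T − 188) + 1497.4(T − (-16.6)) = 0
(226.04 + 1497.4) T = 226.04·188 + 1497.4·(-16.6)
T ≈ 10.23 °C

T_f ≈ 10.2 °C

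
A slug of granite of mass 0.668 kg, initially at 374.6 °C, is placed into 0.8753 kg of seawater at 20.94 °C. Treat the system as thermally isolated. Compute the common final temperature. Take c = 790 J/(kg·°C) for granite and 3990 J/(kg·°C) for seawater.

T_f ≈ 67.4 °C

Heat lost by the granite equals heat gained by the seawater:
0.668*790*(374.6 − T) = 0.8753*3990*(T − 20.94)
527.72(374.6 − T) = 3492.4(T − 20.94)
4020.2 T = 270816  ⇒  T ≈ 67.36 °C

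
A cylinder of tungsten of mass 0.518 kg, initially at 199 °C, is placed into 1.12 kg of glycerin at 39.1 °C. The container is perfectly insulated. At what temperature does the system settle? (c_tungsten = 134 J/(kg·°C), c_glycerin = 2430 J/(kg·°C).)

T_f ≈ 43.1 °C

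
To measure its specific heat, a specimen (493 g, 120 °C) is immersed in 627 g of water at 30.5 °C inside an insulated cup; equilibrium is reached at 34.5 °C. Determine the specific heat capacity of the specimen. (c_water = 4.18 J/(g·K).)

c ≈ 0.249 J/(g·K)

Heat lost by the specimen = heat gained by the water:
493×c×(120 − 34.5) = 627×4.18×(34.5 − 30.5)
42152 c = 10483  ⇒  c ≈ 0.2487 J/(g·K)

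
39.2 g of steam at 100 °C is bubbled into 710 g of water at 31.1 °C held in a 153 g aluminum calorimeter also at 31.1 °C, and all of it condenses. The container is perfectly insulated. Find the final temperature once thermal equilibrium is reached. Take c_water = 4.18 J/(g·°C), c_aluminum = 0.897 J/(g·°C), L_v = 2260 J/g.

T_f ≈ 61.7 °C

Heat gained plus heat lost sum to zero:
steam→water at 100 °C releases m L_v = 39.2·2260 = 88592
  condensate cools 100→T: 39.2·4.18·(T − 100) = 163.86(T − 100)
  original water: 2967.8(T − 31.1)
  aluminum cup: 153·0.897·(T − 31.1) = 137.24(T − 31.1)
3268.9 T = 88592 + 16386 + 96567 = 201544
T ≈ 61.66 °C — below 100 °C, confirming all the steam condensed.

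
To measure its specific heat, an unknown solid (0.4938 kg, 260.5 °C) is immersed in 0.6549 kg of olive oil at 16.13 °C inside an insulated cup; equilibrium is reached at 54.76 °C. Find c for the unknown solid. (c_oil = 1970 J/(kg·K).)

Let T be the final temperature. ΣQ_i = 0:
0.4938·c·(54.76 − 260.5) + 0.6549·1970·(54.76 − 16.13) = 0
-101.59 c = -49839
c = -49839/-101.59 ≈ 490.6 J/(kg·K)

c ≈ 491 J/(kg·K)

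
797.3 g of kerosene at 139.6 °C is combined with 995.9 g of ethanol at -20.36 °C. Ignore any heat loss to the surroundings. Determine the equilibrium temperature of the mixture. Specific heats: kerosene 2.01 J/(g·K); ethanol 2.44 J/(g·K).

T_f ≈ 43.2 °C

Setting the total heat transfer to zero:
797.3×2.01×(T − 139.6) + 995.9×2.44×(T − (-20.36)) = 0
1602.6(T − 139.6) + 2430(T − (-20.36)) = 0
4032.6 T = 174244
T ≈ 43.21 °C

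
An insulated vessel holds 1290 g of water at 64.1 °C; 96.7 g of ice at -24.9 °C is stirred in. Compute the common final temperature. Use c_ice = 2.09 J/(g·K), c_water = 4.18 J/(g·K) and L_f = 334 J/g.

T_f ≈ 53.2 °C

Taking heat into each body as positive, Σ m c ΔT = 0:
warm ice to 0 °C: 96.7×2.09×(0 − (-24.9)) = 5032.4
  latent heat to melt: 96.7×334 = 32298
  warm the meltwater: 404.21 T
  water cools: 1290×4.18×(T − 64.1) = 5392.2(T − 64.1)
5796.4 T = 345640 − 37330 = 308310
T ≈ 53.19 °C. Since T > 0 °C, the all-ice-melts assumption holds.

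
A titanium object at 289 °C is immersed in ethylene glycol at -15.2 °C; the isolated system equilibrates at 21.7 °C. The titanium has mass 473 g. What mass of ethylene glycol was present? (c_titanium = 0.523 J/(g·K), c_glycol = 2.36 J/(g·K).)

m ≈ 759 g

Conservation of energy gives ΣQ = 0:
473·0.523·(21.7 − 289) + m·2.36·(21.7 − (-15.2)) = 0
87.08 m = 66124
m = 66124/87.08 ≈ 759.3 g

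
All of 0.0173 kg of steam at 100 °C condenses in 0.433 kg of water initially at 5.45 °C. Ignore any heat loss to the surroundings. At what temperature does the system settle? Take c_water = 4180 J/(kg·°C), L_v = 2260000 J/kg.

Energy balance with sensible and latent terms:
latent heat released on condensation: 0.0173·2260000 = 39098
  condensate cools 100→T: 0.0173·4180·(T − 100) = 72.31(T − 100)
  water warms: 0.433·4180·(T − 5.45) = 1809.9(T − 5.45)
1882.3 T = 39098 + 7231.4 + 9864.2 = 56194
T ≈ 29.85 °C, under the boiling point, so the assumption holds.

T_f ≈ 29.9 °C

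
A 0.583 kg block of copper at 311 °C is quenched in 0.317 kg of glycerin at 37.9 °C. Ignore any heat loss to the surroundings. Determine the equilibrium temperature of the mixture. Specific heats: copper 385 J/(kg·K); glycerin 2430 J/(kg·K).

Setting the total heat transfer to zero:
0.583×385×(T − 311) + 0.317×2430×(T − 37.9) = 0
(224.45 + 770.31) T = 224.45×311 + 770.31×37.9
T = 99000 / 994.77 = 99.5 °C

T_f ≈ 99.5 °C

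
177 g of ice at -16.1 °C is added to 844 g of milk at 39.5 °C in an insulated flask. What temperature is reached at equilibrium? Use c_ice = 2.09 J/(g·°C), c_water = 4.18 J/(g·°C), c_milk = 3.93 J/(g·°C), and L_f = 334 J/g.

Setting the total heat transfer to zero:
warm ice to 0 °C: 177·2.09·(0 − (-16.1)) = 5955.9; latent heat to melt: 177·334 = 59118; warm the meltwater: 739.86 T; milk: 3316.9(T − 39.5)
4056.8 T = 131018 − 65074 = 65944
T ≈ 16.26 °C. Since T > 0 °C, the all-ice-melts assumption holds.

T_f ≈ 16.3 °C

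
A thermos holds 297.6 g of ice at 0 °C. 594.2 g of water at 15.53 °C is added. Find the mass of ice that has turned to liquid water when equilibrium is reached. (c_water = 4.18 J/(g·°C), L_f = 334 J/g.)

m_melted ≈ 115 g

Heat available from the water dropping to 0 °C: 594.2·4.18·15.53 = 38573 J.
To melt every bit of ice: 297.6·334 = 99398 J.
Since 38573 < 99398 J, not all the ice melts; equilibrium is at 0 °C.
m_melted·334 = 38573  ⇒  m_melted ≈ 115.5 g.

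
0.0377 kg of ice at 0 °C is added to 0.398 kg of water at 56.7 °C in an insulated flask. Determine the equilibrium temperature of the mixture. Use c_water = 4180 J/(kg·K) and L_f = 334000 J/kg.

T_f ≈ 44.9 °C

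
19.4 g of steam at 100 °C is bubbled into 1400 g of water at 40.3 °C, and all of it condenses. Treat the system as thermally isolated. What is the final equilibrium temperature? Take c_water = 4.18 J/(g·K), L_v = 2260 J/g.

Setting the total heat transfer to zero:
steam→water at 100 °C releases m L_v = 19.4·2260 = 43844
  condensate cools 100→T: 19.4·4.18·(T − 100) = 81.09(T − 100)
  water warms: 1400·4.18·(T − 40.3) = 5852(T − 40.3)
5933.1 T = 43844 + 8109.2 + 235836 = 287789
T ≈ 48.51 °C (< 100 °C, so full condensation is consistent).

T_f ≈ 48.5 °C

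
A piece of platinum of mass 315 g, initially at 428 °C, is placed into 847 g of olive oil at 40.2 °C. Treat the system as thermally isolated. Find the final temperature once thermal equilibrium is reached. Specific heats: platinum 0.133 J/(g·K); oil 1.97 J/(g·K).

T_f ≈ 49.7 °C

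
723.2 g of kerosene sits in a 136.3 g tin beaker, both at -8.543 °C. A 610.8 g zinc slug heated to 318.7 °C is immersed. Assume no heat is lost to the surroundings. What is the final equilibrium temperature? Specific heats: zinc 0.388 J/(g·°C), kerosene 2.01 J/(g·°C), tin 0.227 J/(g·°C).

T_f ≈ 36.5 °C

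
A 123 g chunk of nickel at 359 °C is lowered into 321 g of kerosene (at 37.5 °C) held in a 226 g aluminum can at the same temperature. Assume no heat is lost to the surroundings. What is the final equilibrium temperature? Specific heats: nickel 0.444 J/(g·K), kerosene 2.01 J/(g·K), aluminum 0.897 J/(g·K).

T_f ≈ 57.0 °C

Conservation of energy gives ΣQ = 0:
123×0.444×(T − 359) + 321×2.01×(T − 37.5) + 226×0.897×(T − 37.5) = 0
902.54 T = 51403
T ≈ 56.95 °C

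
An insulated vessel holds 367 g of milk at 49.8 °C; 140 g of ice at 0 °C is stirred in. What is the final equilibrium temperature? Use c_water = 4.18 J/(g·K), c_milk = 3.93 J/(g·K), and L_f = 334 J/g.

Energy conservation, ΣQ = 0:
fusion: m_ice L_f = 140·334 = 46760; meltwater 0→T: 140·4.18·T = 585.2 T; milk cools: 367·3.93·(T − 49.8) = 1442.3(T − 49.8)
2027.5 T = 71827 − 46760 = 25067
T ≈ 12.36 °C — above 0 °C, consistent with complete melting.

T_f ≈ 12.4 °C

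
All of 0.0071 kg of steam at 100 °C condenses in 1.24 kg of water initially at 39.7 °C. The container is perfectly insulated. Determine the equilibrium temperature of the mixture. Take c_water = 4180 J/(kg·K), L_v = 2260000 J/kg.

Conservation of energy gives ΣQ = 0:
condense steam: −0.0071·2260000 = −16046; condensed water 100 °C→T: 29.68(T − 100); water warms: 1.24·4180·(T − 39.7) = 5183.2(T − 39.7)
5212.9 T = 16046 + 2967.8 + 205773 = 224787
T ≈ 43.12 °C (< 100 °C, so full condensation is consistent).

T_f ≈ 43.1 °C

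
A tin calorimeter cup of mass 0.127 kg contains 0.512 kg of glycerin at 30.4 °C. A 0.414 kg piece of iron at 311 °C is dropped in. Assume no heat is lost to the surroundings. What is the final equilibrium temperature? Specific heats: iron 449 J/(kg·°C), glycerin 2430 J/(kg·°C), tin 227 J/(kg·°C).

Let T be the final temperature. ΣQ_i = 0:
0.414*449*(T − 311) + 0.512*2430*(T − 30.4) + 0.127*227*(T − 30.4) = 0
185.89(T − 311) + 1244.2(T − 30.4) + 28.83(T − 30.4) = 0
(185.89 + 1244.2 + 28.83) T = 185.89*311 + 1244.2*30.4 + 28.83*30.4
T = 96509/1458.9 ≈ 66.15 °C

T_f ≈ 66.2 °C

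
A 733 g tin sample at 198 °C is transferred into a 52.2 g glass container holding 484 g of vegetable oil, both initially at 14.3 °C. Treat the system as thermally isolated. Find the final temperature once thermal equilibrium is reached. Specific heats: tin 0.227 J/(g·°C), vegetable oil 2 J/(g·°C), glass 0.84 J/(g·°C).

T_f ≈ 40.2 °C

Setting the total heat transfer to zero:
733*0.227*(T − 198) + 484*2*(T − 14.3) + 52.2*0.84*(T − 14.3) = 0
166.39(T − 198) + 968(T − 14.3) + 43.85(T − 14.3) = 0
1178.2 T = 47415
T = 47415/1178.2 ≈ 40.24 °C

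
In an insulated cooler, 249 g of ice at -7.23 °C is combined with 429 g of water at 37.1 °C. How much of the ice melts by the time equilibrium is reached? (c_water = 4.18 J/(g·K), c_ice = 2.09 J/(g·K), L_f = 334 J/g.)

Heat available from the water dropping to 0 °C: 429·4.18·37.1 = 66528 J.
Of that, 249·2.09·7.23 = 3762.6 J goes to bring the ice to 0 °C, leaving 62766 J.
To melt every bit of ice: 249·334 = 83166 J.
That's not enough to melt it all — equilibrium is at 0 °C with ice remaining.
Mass melted = 62766/334 ≈ 187.9 g.

m_melted ≈ 188 g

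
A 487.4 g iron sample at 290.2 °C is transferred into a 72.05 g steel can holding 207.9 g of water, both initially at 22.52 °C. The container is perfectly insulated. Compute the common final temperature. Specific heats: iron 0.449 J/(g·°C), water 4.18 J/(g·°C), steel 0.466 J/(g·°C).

Taking heat into each body as positive, Σ m c ΔT = 0:
487.4×0.449×(T − 290.2) + 207.9×4.18×(T − 22.52) + 72.05×0.466×(T − 22.52) = 0
218.84(T − 290.2) + 869.02(T − 22.52) + 33.58(T − 22.52) = 0
(218.84 + 869.02 + 33.58) T = 218.84×290.2 + 869.02×22.52 + 33.58×22.52
T ≈ 74.76 °C

T_f ≈ 74.8 °C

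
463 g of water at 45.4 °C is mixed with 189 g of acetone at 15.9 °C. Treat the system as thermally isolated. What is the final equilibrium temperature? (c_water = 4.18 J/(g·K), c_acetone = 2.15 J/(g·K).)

T_f ≈ 40.3 °C

Set heat shed by the hot body equal to heat absorbed by the cold body:
463·4.18·(45.4 − T) = 189·2.15·(T − 15.9)
1935.3(45.4 − T) = 406.35(T − 15.9)
2341.7 T = 94325  ⇒  T ≈ 40.28 °C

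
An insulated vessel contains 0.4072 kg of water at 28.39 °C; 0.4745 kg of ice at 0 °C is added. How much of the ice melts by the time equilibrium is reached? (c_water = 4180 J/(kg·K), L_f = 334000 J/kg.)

Cooling the water to 0 °C releases 0.4072·4180·28.39 = 48323 J.
Melting all 0.4745 kg of ice would need 0.4745·334000 = 158483 J.
48323 J < 158483 J, so only part of the ice melts and the system sits at 0 °C.
Mass melted = 48323/334000 ≈ 0.1447 kg.

m_melted ≈ 0.145 kg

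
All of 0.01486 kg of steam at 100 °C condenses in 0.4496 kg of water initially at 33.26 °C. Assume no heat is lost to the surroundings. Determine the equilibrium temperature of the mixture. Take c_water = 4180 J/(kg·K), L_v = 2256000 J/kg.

Net heat exchanged in the isolated system is zero:
condense steam: −0.01486×2256000 = −33524
  condensate cools 100→T: 0.01486×4180×(T − 100) = 62.11(T − 100)
  original water: 1879.3(T − 33.26)
1941.4 T = 33524 + 6211.5 + 62506 = 102242
T ≈ 52.66 °C, under the boiling point, so the assumption holds.

T_f ≈ 52.7 °C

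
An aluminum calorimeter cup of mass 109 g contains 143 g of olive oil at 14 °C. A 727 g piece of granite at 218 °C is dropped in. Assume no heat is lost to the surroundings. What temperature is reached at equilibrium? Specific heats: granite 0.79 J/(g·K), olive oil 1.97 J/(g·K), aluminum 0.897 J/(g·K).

Heat gained plus heat lost sum to zero:
727·0.79·(T − 218) + 143·1.97·(T − 14) + 109·0.897·(T − 14) = 0
953.81 T = 130517
T = 130517/953.81 ≈ 136.84 °C

T_f ≈ 136.8 °C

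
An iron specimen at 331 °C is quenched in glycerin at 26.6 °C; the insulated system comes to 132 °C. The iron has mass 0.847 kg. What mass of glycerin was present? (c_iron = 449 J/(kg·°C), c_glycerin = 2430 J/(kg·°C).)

m ≈ 0.295 kg

|Q_iron| = |Q_glycerin|:
0.847×449×(331 − 132) = m×2430×(132 − 26.6)
256122 m = 75680  ⇒  m ≈ 0.2955 kg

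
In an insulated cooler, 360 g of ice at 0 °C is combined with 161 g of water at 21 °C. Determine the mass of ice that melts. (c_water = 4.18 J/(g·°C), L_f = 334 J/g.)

Water can give up m c ΔT = 161×4.18×21 = 14133 J before reaching 0 °C.
To melt every bit of ice: 360×334 = 120240 J.
14133 J < 120240 J, so only part of the ice melts and the system sits at 0 °C.
m_melt = 14133 / L_f = 42.31 g.

m_melted ≈ 42.3 g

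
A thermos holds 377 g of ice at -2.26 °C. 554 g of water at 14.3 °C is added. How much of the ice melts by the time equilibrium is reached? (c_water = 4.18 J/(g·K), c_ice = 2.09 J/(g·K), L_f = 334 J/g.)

Cooling the water to 0 °C releases 554×4.18×14.3 = 33115 J.
Of that, 377×2.09×2.26 = 1780.7 J goes to bring the ice to 0 °C, leaving 31334 J.
Melting all 377 g of ice would need 377×334 = 125918 J.
Since 31334 < 125918 J, not all the ice melts; equilibrium is at 0 °C.
Mass melted = 31334/334 ≈ 93.81 g.

m_melted ≈ 93.8 g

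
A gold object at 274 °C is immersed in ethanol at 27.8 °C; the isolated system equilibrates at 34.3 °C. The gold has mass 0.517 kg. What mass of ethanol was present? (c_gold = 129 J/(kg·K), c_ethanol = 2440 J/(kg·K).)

m ≈ 1.01 kg

Heat lost by the gold = heat gained by the ethanol:
0.517·129·(274 − 34.3) = m·2440·(34.3 − 27.8)
15860 m = 15986  ⇒  m ≈ 1.008 kg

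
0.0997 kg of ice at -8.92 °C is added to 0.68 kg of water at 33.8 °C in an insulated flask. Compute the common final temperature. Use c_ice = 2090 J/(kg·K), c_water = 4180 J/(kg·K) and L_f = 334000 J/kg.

Net heat exchanged in the isolated system is zero:
ice -8.92→0 °C: 0.0997·2090·8.92 = 1858.7
  fusion: m_ice L_f = 0.0997·334000 = 33300
  warm the meltwater: 416.75 T
  water: 2842.4(T − 33.8)
3259.1 T = 96073 − 35158 = 60915
T ≈ 18.69 °C. Since T > 0 °C, the all-ice-melts assumption holds.

T_f ≈ 18.7 °C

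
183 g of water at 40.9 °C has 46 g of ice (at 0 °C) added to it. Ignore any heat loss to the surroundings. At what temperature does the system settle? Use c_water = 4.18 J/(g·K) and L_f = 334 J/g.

Setting the total heat transfer to zero:
latent heat to melt: 46·334 = 15364; warm the meltwater: 192.28 T; water cools: 183·4.18·(T − 40.9) = 764.94(T − 40.9)
957.22 T = 31286 − 15364 = 15922
T ≈ 16.63 °C — above 0 °C, consistent with complete melting.

T_f ≈ 16.6 °C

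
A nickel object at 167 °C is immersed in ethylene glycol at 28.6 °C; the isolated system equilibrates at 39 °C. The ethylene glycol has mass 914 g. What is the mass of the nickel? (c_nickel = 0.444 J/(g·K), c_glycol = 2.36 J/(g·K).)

m ≈ 395 g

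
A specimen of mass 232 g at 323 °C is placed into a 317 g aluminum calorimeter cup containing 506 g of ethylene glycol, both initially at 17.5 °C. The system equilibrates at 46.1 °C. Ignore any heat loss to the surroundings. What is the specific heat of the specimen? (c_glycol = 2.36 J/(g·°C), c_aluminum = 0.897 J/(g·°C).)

c ≈ 0.658 J/(g·°C)

Heat gained plus heat lost sum to zero:
232×c×(46.1 − 323) + 506×2.36×(46.1 − 17.5) + 317×0.897×(46.1 − 17.5) = 0
-64241 c = -42285
c = -42285/-64241 ≈ 0.6582 J/(g·°C)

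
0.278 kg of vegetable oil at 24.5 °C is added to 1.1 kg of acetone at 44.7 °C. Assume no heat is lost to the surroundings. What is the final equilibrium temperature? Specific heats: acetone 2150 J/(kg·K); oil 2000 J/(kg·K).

T_f ≈ 40.9 °C

T_f is the heat-capacity-weighted average of the initial temperatures:
T_f = (2365·44.7 + 556·24.5) / (2365 + 556)
    = 119338 / 2921 ≈ 40.86 °C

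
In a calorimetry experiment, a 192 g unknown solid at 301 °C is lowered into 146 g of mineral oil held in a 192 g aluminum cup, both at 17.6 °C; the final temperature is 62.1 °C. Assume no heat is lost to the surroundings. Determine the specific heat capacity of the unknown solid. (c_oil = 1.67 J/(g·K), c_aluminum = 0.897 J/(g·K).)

Let T be the final temperature. ΣQ_i = 0:
192·c·(62.1 − 301) + 146·1.67·(62.1 − 17.6) + 192·0.897·(62.1 − 17.6) = 0
-45869 c = -18514
c = -18514/-45869 ≈ 0.4036 J/(g·K)

c ≈ 0.404 J/(g·K)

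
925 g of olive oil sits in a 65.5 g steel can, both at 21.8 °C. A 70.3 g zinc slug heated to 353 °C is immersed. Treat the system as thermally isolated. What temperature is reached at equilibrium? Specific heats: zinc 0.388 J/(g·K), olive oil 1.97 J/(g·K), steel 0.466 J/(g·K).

Let T be the final temperature. ΣQ_i = 0:
70.3·0.388·(T − 353) + 925·1.97·(T − 21.8) + 65.5·0.466·(T − 21.8) = 0
(27.28 + 1822.2 + 30.52) T = 27.28·353 + 1822.2·21.8 + 30.52·21.8
T ≈ 26.61 °C

T_f ≈ 26.6 °C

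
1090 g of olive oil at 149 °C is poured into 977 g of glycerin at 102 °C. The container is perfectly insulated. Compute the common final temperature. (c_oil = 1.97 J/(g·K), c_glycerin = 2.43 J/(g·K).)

Set heat shed by the hot body equal to heat absorbed by the cold body:
1090·1.97·(149 − T) = 977·2.43·(T − 102)
2147.3(149 − T) = 2374.1(T − 102)
4521.4 T = 562107  ⇒  T ≈ 124.32 °C

T_f ≈ 124.3 °C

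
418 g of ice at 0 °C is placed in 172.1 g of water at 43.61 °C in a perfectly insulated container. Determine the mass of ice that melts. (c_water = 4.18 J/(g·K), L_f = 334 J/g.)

m_melted ≈ 93.9 g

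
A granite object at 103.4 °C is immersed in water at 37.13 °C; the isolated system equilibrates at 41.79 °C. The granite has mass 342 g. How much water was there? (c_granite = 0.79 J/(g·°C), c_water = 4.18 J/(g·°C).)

m ≈ 855 g

Conservation of energy gives ΣQ = 0:
342×0.79×(41.79 − 103.4) + m×4.18×(41.79 − 37.13) = 0
19.48 m = 16646
m = 16646/19.48 ≈ 854.6 g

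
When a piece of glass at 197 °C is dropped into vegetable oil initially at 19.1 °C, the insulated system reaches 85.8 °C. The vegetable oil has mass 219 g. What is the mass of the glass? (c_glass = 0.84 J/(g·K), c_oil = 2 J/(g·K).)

m ≈ 313 g

Heat lost by the glass = heat gained by the oil:
m×0.84×(197 − 85.8) = 219×2×(85.8 − 19.1)
93.41 m = 29215  ⇒  m ≈ 312.8 g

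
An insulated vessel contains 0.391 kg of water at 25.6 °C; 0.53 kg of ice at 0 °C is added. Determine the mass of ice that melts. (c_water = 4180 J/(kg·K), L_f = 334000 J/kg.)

m_melted ≈ 0.125 kg

Heat available from the water dropping to 0 °C: 0.391×4180×25.6 = 41840 J.
Melting all 0.53 kg of ice would need 0.53×334000 = 177020 J.
Since 41840 < 177020 J, not all the ice melts; equilibrium is at 0 °C.
Mass melted = 41840/334000 ≈ 0.1253 kg.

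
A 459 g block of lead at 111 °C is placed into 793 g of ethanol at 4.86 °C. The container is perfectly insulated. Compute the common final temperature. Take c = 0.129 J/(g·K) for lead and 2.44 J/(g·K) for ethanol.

T_f ≈ 8.0 °C

Heat lost by the lead equals heat gained by the ethanol:
459*0.129*(111 − T) = 793*2.44*(T − 4.86)
59.21(111 − T) = 1934.9(T − 4.86)
1994.1 T = 15976  ⇒  T ≈ 8.01 °C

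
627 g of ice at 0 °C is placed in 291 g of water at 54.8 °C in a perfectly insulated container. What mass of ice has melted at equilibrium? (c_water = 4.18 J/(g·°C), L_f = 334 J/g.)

m_melted ≈ 200 g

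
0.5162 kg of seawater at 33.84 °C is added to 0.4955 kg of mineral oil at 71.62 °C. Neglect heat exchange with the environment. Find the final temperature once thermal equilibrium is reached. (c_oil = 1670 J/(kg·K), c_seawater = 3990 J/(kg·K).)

T_f ≈ 44.7 °C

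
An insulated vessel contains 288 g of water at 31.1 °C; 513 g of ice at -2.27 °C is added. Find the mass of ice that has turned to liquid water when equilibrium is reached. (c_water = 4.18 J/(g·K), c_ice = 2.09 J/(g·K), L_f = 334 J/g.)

Heat available from the water dropping to 0 °C: 288×4.18×31.1 = 37439 J.
Warming the ice to 0 °C takes 513×2.09×2.27 = 2433.8 J, leaving 35006 J for melting.
Fully melting the ice requires m_ice L_f = 513×334 = 171342 J.
Since 35006 < 171342 J, not all the ice melts; equilibrium is at 0 °C.
m_melted×334 = 35006  ⇒  m_melted ≈ 104.8 g.

m_melted ≈ 105 g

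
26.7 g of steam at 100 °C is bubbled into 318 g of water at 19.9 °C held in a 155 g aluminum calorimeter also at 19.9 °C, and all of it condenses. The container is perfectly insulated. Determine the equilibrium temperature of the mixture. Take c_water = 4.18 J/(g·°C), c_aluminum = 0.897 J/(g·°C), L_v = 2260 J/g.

Energy balance with sensible and latent terms:
condense steam: −26.7×2260 = −60342
  condensate cools 100→T: 26.7×4.18×(T − 100) = 111.61(T − 100)
  water warms: 318×4.18×(T − 19.9) = 1329.2(T − 19.9)
  aluminum cup: 155×0.897×(T − 19.9) = 139.03(T − 19.9)
1579.9 T = 60342 + 11161 + 29219 = 100721
T ≈ 63.75 °C — below 100 °C, confirming all the steam condensed.

T_f ≈ 63.8 °C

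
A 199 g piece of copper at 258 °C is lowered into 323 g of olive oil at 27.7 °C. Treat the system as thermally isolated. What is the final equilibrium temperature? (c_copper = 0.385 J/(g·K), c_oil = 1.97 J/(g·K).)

T_f ≈ 52.4 °C

Heat lost by the copper equals heat gained by the oil:
199×0.385×(258 − T) = 323×1.97×(T − 27.7)
76.61(258 − T) = 636.31(T − 27.7)
712.92 T = 37392  ⇒  T ≈ 52.45 °C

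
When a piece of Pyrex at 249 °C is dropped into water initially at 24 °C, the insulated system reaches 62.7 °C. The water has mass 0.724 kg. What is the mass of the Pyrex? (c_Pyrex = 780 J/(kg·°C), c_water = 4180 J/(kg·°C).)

m ≈ 0.806 kg

Setting the total heat transfer to zero:
m·780·(62.7 − 249) + 0.724·4180·(62.7 − 24) = 0
-145314 m = -117119
m = -117119/-145314 ≈ 0.806 kg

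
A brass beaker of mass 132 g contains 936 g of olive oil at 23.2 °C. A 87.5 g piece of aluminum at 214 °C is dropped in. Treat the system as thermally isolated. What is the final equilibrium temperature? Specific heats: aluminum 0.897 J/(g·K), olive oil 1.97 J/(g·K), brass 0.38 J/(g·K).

Energy conservation, ΣQ = 0:
87.5×0.897×(T − 214) + 936×1.97×(T − 23.2) + 132×0.38×(T − 23.2) = 0
78.49(T − 214) + 1843.9(T − 23.2) + 50.16(T − 23.2) = 0
(78.49 + 1843.9 + 50.16) T = 78.49×214 + 1843.9×23.2 + 50.16×23.2
T = 60739 / 1972.6 = 30.8 °C

T_f ≈ 30.8 °C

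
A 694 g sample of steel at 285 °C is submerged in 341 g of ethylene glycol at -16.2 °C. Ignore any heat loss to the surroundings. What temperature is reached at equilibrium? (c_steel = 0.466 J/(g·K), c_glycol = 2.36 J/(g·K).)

Let T be the final temperature. ΣQ_i = 0:
694·0.466·(T − 285) + 341·2.36·(T − (-16.2)) = 0
323.4(T − 285) + 804.76(T − (-16.2)) = 0
(323.4 + 804.76) T = 323.4·285 + 804.76·(-16.2)
T = 79133/1128.2 ≈ 70.14 °C

T_f ≈ 70.1 °C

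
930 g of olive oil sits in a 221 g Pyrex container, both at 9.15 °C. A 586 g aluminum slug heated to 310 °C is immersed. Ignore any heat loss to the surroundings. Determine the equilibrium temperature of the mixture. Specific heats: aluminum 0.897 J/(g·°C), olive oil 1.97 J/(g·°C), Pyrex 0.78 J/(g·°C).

T_f is the heat-capacity-weighted average of the initial temperatures:
T_f = (525.64·310 + 1832.1·9.15 + 172.38·9.15) / (525.64 + 1832.1 + 172.38)
    = 181290 / 2530.1 ≈ 71.65 °C

T_f ≈ 71.7 °C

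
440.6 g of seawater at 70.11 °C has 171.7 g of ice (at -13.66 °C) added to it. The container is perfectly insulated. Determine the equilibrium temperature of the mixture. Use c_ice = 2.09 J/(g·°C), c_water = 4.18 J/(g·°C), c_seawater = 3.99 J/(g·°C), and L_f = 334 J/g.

Let T be the final temperature. ΣQ_i = 0:
ice -13.66→0 °C: 171.7·2.09·13.66 = 4901.9
  fusion: m_ice L_f = 171.7·334 = 57348
  meltwater 0→T: 171.7·4.18·T = 717.71 T
  seawater cools: 440.6·3.99·(T − 70.11) = 1758(T − 70.11)
2475.7 T = 123253 − 62250 = 61003
T ≈ 24.64 °C (positive, so assuming full melt was valid).

T_f ≈ 24.6 °C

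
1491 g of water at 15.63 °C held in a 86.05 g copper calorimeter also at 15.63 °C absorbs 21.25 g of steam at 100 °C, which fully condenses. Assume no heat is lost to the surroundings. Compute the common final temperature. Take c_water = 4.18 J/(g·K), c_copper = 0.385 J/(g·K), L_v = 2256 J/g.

T_f ≈ 24.4 °C

Taking heat into each body as positive, Σ m c ΔT = 0:
steam→water at 100 °C releases m L_v = 21.25·2256 = 47940
  condensate cools 100→T: 21.25·4.18·(T − 100) = 88.82(T − 100)
  original water: 6232.4(T − 15.63)
  cup: 33.13(T − 15.63)
6354.3 T = 47940 + 8882.5 + 97930 = 154752
T ≈ 24.35 °C — below 100 °C, confirming all the steam condensed.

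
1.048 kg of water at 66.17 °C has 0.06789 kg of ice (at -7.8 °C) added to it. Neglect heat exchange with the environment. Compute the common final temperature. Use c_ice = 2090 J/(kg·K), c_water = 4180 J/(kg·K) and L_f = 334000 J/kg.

T_f ≈ 57.0 °C

Heat gained plus heat lost sum to zero:
ice -7.8→0 °C: 0.06789×2090×7.8 = 1106.7
  melt ice: 0.06789×334000 = 22675
  meltwater 0→T: 0.06789×4180×T = 283.78 T
  water: 4380.6(T − 66.17)
4664.4 T = 289867 − 23782 = 266085
T ≈ 57.05 °C (positive, so assuming full melt was valid).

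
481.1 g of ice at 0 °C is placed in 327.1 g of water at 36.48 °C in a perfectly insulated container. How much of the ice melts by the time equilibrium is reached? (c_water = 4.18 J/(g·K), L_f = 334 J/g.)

m_melted ≈ 149 g

Water can give up m c ΔT = 327.1·4.18·36.48 = 49878 J before reaching 0 °C.
Fully melting the ice requires m_ice L_f = 481.1·334 = 160687 J.
That's not enough to melt it all — equilibrium is at 0 °C with ice remaining.
m_melted·334 = 49878  ⇒  m_melted ≈ 149.3 g.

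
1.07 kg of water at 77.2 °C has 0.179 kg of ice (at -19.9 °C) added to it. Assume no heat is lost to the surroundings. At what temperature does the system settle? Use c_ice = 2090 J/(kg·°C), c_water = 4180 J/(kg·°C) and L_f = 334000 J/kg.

T_f ≈ 53.3 °C

Setting the total heat transfer to zero:
ice -19.9→0 °C: 0.179·2090·19.9 = 7444.8; latent heat to melt: 0.179·334000 = 59786; warm the meltwater: 748.22 T; water: 4472.6(T − 77.2)
5220.8 T = 345285 − 67231 = 278054
T ≈ 53.26 °C — above 0 °C, consistent with complete melting.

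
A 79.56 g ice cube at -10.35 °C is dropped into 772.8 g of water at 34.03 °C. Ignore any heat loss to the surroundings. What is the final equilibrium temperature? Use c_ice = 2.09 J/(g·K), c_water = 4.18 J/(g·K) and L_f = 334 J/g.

Let T be the final temperature. ΣQ_i = 0:
ice -10.35→0 °C: 79.56·2.09·10.35 = 1721
  melt ice: 79.56·334 = 26573
  warm the meltwater: 332.56 T
  water: 3230.3(T − 34.03)
3562.9 T = 109927 − 28294 = 81633
T ≈ 22.91 °C (positive, so assuming full melt was valid).

T_f ≈ 22.9 °C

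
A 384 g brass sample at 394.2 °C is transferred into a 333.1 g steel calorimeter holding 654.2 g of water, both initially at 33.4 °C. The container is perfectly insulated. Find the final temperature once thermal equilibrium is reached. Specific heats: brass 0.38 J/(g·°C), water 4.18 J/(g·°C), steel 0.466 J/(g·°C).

Let T be the final temperature. ΣQ_i = 0:
384·0.38·(T − 394.2) + 654.2·4.18·(T − 33.4) + 333.1·0.466·(T − 33.4) = 0
145.92(T − 394.2) + 2734.6(T − 33.4) + 155.22(T − 33.4) = 0
(145.92 + 2734.6 + 155.22) T = 145.92·394.2 + 2734.6·33.4 + 155.22·33.4
T = 154040 / 3035.7 = 50.7 °C

T_f ≈ 50.7 °C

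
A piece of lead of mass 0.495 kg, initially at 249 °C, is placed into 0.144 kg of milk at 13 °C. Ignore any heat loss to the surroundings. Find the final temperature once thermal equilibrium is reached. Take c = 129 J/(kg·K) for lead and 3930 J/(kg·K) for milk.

T_f ≈ 36.9 °C

Conservation of energy gives ΣQ = 0:
0.495×129×(T − 249) + 0.144×3930×(T − 13) = 0
63.85(T − 249) + 565.92(T − 13) = 0
629.77 T = 23257
T = 23257/629.77 ≈ 36.93 °C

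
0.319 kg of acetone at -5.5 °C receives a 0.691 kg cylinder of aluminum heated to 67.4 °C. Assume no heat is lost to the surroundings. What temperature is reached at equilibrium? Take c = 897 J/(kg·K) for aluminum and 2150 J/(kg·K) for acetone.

T_f ≈ 29.1 °C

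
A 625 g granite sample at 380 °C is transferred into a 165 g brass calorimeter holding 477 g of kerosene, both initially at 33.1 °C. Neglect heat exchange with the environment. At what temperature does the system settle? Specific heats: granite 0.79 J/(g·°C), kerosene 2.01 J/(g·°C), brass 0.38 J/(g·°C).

Heat gained plus heat lost sum to zero:
625*0.79*(T − 380) + 477*2.01*(T − 33.1) + 165*0.38*(T − 33.1) = 0
493.75(T − 380) + 958.77(T − 33.1) + 62.7(T − 33.1) = 0
1515.2 T = 221436
T ≈ 146.14 °C

T_f ≈ 146.1 °C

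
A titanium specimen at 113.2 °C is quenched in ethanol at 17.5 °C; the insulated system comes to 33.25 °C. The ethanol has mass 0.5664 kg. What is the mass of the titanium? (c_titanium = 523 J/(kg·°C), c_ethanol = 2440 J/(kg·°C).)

m ≈ 0.521 kg

Taking heat into each body as positive, Σ m c ΔT = 0:
m×523×(33.25 − 113.2) + 0.5664×2440×(33.25 − 17.5) = 0
-41814 m = -21767
m = -21767/-41814 ≈ 0.5206 kg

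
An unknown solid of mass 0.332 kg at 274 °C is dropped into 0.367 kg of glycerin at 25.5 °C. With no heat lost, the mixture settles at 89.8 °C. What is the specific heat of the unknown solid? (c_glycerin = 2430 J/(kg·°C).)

c ≈ 938 J/(kg·°C)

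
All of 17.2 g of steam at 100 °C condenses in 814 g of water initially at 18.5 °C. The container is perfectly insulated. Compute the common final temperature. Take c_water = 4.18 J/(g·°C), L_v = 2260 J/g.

Heat gained plus heat lost sum to zero:
condense steam: −17.2×2260 = −38872; condensed water 100 °C→T: 71.9(T − 100); water warms: 814×4.18×(T − 18.5) = 3402.5(T − 18.5)
3474.4 T = 38872 + 7189.6 + 62947 = 109008
T ≈ 31.37 °C — below 100 °C, confirming all the steam condensed.

T_f ≈ 31.4 °C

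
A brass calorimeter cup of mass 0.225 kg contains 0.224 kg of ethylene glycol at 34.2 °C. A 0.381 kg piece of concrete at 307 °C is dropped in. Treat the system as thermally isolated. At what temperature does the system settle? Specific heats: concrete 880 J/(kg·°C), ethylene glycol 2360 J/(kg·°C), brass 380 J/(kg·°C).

T_f ≈ 130.5 °C

Let T be the final temperature. ΣQ_i = 0:
0.381*880*(T − 307) + 0.224*2360*(T − 34.2) + 0.225*380*(T − 34.2) = 0
335.28(T − 307) + 528.64(T − 34.2) + 85.5(T − 34.2) = 0
949.42 T = 123935
T ≈ 130.54 °C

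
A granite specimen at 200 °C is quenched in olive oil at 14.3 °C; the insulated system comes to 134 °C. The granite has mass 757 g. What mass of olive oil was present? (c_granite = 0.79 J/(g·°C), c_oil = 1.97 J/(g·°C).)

m ≈ 167 g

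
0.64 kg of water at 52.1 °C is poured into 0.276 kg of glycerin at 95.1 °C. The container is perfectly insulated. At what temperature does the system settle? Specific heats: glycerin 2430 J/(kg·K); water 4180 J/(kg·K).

With ΣQ=0 the equilibrium temperature is the m·c-weighted mean:
T_f = (670.68*95.1 + 2675.2*52.1) / (670.68 + 2675.2)
    = 203160 / 3345.9 ≈ 60.72 °C

T_f ≈ 60.7 °C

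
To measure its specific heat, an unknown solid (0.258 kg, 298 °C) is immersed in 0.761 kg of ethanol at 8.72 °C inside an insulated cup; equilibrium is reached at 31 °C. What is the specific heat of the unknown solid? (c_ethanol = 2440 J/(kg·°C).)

c ≈ 601 J/(kg·°C)

Heat lost by the unknown solid = heat gained by the ethanol:
0.258·c·(298 − 31) = 0.761·2440·(31 − 8.72)
68.89 c = 41370  ⇒  c ≈ 600.6 J/(kg·°C)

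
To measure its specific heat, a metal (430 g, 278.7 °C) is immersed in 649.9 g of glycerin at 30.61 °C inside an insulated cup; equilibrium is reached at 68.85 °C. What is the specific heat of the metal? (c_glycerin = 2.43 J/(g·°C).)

c ≈ 0.669 J/(g·°C)

m_s c (T_s − T_f) = m_glycerin c_glycerin (T_f − T_0):
430×c×(278.7 − 68.85) = 649.9×2.43×(68.85 − 30.61)
90236 c = 60391  ⇒  c ≈ 0.6693 J/(g·°C)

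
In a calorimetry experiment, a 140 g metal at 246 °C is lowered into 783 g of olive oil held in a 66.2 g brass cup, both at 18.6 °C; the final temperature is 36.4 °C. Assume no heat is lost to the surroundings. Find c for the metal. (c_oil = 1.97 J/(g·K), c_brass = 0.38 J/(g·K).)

Net heat exchanged in the isolated system is zero:
140·c·(36.4 − 246) + 783·1.97·(36.4 − 18.6) + 66.2·0.38·(36.4 − 18.6) = 0
-29344 c = -27904
c = -27904/-29344 ≈ 0.9509 J/(g·K)

c ≈ 0.951 J/(g·K)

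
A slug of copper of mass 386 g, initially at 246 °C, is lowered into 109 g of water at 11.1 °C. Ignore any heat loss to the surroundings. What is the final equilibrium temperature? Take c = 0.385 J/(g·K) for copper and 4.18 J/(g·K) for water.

T_f ≈ 68.9 °C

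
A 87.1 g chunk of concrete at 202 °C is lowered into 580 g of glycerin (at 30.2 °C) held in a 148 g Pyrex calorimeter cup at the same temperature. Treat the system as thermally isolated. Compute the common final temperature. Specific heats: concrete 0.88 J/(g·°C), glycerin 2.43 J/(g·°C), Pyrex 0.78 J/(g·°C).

T_f ≈ 38.4 °C

Net heat exchanged in the isolated system is zero:
87.1·0.88·(T − 202) + 580·2.43·(T − 30.2) + 148·0.78·(T − 30.2) = 0
76.65(T − 202) + 1409.4(T − 30.2) + 115.44(T − 30.2) = 0
1601.5 T = 61533
T = 61533/1601.5 ≈ 38.42 °C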